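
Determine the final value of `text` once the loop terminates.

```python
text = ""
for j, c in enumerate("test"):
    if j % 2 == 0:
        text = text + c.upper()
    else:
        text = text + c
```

Let's trace through this code step by step.

Initialize: text = ''
Entering loop: for j, c in enumerate("test"):
After iteration 1: j = 0, c = 't', text = 'T'
After iteration 2: j = 1, c = 'e', text = 'Te'
After iteration 3: j = 2, c = 's', text = 'TeS'
After iteration 4: j = 3, c = 't', text = 'TeSt'
Loop ends.

Final answer: 'TeSt'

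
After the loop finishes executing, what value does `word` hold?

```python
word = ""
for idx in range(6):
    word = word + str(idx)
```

Let's trace through this code step by step.

Initialize: word = ''
Entering loop: for idx in range(6):
After iteration 1: idx = 0, word = '0'
After iteration 2: idx = 1, word = '01'
After iteration 3: idx = 2, word = '012'
After iteration 4: idx = 3, word = '0123'
After iteration 5: idx = 4, word = '01234'
After iteration 6: idx = 5, word = '012345'
Loop ends.

Final answer: '012345'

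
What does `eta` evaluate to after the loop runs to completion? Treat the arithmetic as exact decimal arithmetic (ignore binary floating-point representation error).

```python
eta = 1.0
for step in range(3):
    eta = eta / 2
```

Let's trace through this code step by step.

Initialize: eta = 1.0
Entering loop: for step in range(3):
After iteration 1: step = 0, eta = 0.5
After iteration 2: step = 1, eta = 0.25
After iteration 3: step = 2, eta = 0.125
Loop ends.

Final answer: 0.125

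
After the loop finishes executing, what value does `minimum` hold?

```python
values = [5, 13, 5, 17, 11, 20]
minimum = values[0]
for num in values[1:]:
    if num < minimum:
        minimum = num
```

Let's trace through this code step by step.

Initialize: values = [5, 13, 5, 17, 11, 20]
Initialize: minimum = 5
Entering loop: for num in values[1:]:
After iteration 1: num = 13, minimum = 5
After iteration 2: num = 5, minimum = 5
After iteration 3: num = 17, minimum = 5
After iteration 4: num = 11, minimum = 5
After iteration 5: num = 20, minimum = 5
Loop ends.

Final answer: 5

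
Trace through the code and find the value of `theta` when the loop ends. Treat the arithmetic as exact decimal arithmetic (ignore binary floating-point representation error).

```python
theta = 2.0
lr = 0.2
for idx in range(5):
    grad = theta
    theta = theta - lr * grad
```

Let's trace through this code step by step.

Initialize: theta = 2.0
Initialize: lr = 0.2
Entering loop: for idx in range(5):
After iteration 1: idx = 0, theta = 1.6, grad = 2.0
After iteration 2: idx = 1, theta = 1.28, grad = 1.6
After iteration 3: idx = 2, theta = 1.024, grad = 1.28
After iteration 4: idx = 3, theta = 0.8192, grad = 1.024
After iteration 5: idx = 4, theta = 0.65536, grad = 0.8192
Loop ends.

Final answer: 0.65536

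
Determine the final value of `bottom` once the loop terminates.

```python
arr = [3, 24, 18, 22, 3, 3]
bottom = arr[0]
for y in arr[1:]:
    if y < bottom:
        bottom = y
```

Let's trace through this code step by step.

Initialize: arr = [3, 24, 18, 22, 3, 3]
Initialize: bottom = 3
Entering loop: for y in arr[1:]:
After iteration 1: y = 24, bottom = 3
After iteration 2: y = 18, bottom = 3
After iteration 3: y = 22, bottom = 3
After iteration 4: y = 3, bottom = 3
After iteration 5: y = 3, bottom = 3
Loop ends.

Final answer: 3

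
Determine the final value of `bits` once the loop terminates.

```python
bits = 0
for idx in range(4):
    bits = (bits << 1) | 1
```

Let's trace through this code step by step.

Initialize: bits = 0
Entering loop: for idx in range(4):
After iteration 1: idx = 0, bits = 1
After iteration 2: idx = 1, bits = 3
After iteration 3: idx = 2, bits = 7
After iteration 4: idx = 3, bits = 15
Loop ends.

Final answer: 15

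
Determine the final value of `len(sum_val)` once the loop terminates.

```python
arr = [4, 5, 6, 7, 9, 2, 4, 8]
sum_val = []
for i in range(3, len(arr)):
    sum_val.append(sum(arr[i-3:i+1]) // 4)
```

Let's trace through this code step by step.

Initialize: arr = [4, 5, 6, 7, 9, 2, 4, 8]
Initialize: sum_val = []
Entering loop: for i in range(3, len(arr)):
After iteration 1: i = 3, sum_val = [5]
After iteration 2: i = 4, sum_val = [5, 6]
After iteration 3: i = 5, sum_val = [5, 6, 6]
After iteration 4: i = 6, sum_val = [5, 6, 6, 5]
After iteration 5: i = 7, sum_val = [5, 6, 6, 5, 5]
Loop ends.
len(sum_val) = 5

Final answer: 5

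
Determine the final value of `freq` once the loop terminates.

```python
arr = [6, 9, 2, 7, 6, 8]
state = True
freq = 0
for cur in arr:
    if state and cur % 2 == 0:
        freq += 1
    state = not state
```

Let's trace through this code step by step.

Initialize: arr = [6, 9, 2, 7, 6, 8]
Initialize: state = True
Initialize: freq = 0
Entering loop: for cur in arr:
After iteration 1: cur = 6, state = False, freq = 1
After iteration 2: cur = 9, state = True, freq = 1
After iteration 3: cur = 2, state = False, freq = 2
After iteration 4: cur = 7, state = True, freq = 2
After iteration 5: cur = 6, state = False, freq = 3
After iteration 6: cur = 8, state = True, freq = 3
Loop ends.

Final answer: 3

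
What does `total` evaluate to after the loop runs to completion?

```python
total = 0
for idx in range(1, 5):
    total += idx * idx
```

Let's trace through this code step by step.

Initialize: total = 0
Entering loop: for idx in range(1, 5):
After iteration 1: idx = 1, total = 1
After iteration 2: idx = 2, total = 5
After iteration 3: idx = 3, total = 14
After iteration 4: idx = 4, total = 30
Loop ends.

Final answer: 30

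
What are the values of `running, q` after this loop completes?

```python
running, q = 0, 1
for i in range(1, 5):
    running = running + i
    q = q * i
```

Let's trace through this code step by step.

Initialize: running = 0
Initialize: q = 1
Entering loop: for i in range(1, 5):
After iteration 1: i = 1, running = 1, q = 1
After iteration 2: i = 2, running = 3, q = 2
After iteration 3: i = 3, running = 6, q = 6
After iteration 4: i = 4, running = 10, q = 24
Loop ends.

Final answer: 10, 24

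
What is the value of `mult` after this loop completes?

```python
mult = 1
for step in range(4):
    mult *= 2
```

Let's trace through this code step by step.

Initialize: mult = 1
Entering loop: for step in range(4):
After iteration 1: step = 0, mult = 2
After iteration 2: step = 1, mult = 4
After iteration 3: step = 2, mult = 8
After iteration 4: step = 3, mult = 16
Loop ends.

Final answer: 16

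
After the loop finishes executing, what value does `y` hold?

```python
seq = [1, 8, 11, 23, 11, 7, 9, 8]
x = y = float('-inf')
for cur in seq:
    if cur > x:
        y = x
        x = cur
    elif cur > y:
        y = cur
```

Let's trace through this code step by step.

Initialize: seq = [1, 8, 11, 23, 11, 7, 9, 8]
Initialize: x = -inf
Initialize: y = -inf
Entering loop: for cur in seq:
After iteration 1: cur = 1, x = 1, y = -inf
After iteration 2: cur = 8, x = 8, y = 1
After iteration 3: cur = 11, x = 11, y = 8
After iteration 4: cur = 23, x = 23, y = 11
After iteration 5: cur = 11, x = 23, y = 11
After iteration 6: cur = 7, x = 23, y = 11
After iteration 7: cur = 9, x = 23, y = 11
After iteration 8: cur = 8, x = 23, y = 11
Loop ends.

Final answer: 11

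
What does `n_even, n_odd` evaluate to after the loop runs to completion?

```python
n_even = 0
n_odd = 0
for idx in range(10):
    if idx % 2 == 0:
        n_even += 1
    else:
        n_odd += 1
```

Let's trace through this code step by step.

Initialize: n_even = 0
Initialize: n_odd = 0
Entering loop: for idx in range(10):
After iteration 1: idx = 0, n_even = 1, n_odd = 0
After iteration 2: idx = 1, n_even = 1, n_odd = 1
After iteration 3: idx = 2, n_even = 2, n_odd = 1
After iteration 4: idx = 3, n_even = 2, n_odd = 2
After iteration 5: idx = 4, n_even = 3, n_odd = 2
After iteration 6: idx = 5, n_even = 3, n_odd = 3
After iteration 7: idx = 6, n_even = 4, n_odd = 3
After iteration 8: idx = 7, n_even = 4, n_odd = 4
After iteration 9: idx = 8, n_even = 5, n_odd = 4
After iteration 10: idx = 9, n_even = 5, n_odd = 5
Loop ends.

Final answer: 5, 5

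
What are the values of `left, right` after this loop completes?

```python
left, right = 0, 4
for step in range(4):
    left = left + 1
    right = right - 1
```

Let's trace through this code step by step.

Initialize: left = 0
Initialize: right = 4
Entering loop: for step in range(4):
After iteration 1: step = 0, left = 1, right = 3
After iteration 2: step = 1, left = 2, right = 2
After iteration 3: step = 2, left = 3, right = 1
After iteration 4: step = 3, left = 4, right = 0
Loop ends.

Final answer: 4, 0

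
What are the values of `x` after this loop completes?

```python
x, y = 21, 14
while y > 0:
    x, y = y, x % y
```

Let's trace through this code step by step.

Initialize: x = 21
Initialize: y = 14
Entering loop: while y > 0:
After iteration 1: x = 14, y = 7
After iteration 2: x = 7, y = 0
Loop ends.

Final answer: 7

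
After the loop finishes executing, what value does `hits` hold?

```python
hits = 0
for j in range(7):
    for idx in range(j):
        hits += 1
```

Let's trace through this code step by step.

Initialize: hits = 0
Entering loop: for j in range(7):
After iteration 1: j = 0, hits = 0
After iteration 2: j = 1, hits = 1, idx = 0
After iteration 3: j = 2, hits = 3, idx = 1
After iteration 4: j = 3, hits = 6, idx = 2
After iteration 5: j = 4, hits = 10, idx = 3
After iteration 6: j = 5, hits = 15, idx = 4
After iteration 7: j = 6, hits = 21, idx = 5
Loop ends.

Final answer: 21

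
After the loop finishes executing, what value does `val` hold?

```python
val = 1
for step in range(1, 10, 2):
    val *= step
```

Let's trace through this code step by step.

Initialize: val = 1
Entering loop: for step in range(1, 10, 2):
After iteration 1: step = 1, val = 1
After iteration 2: step = 3, val = 3
After iteration 3: step = 5, val = 15
After iteration 4: step = 7, val = 105
After iteration 5: step = 9, val = 945
Loop ends.

Final answer: 945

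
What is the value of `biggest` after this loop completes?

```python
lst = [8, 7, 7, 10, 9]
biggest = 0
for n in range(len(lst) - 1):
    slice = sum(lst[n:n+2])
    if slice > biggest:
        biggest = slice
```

Let's trace through this code step by step.

Initialize: lst = [8, 7, 7, 10, 9]
Initialize: biggest = 0
Entering loop: for n in range(len(lst) - 1):
After iteration 1: n = 0, biggest = 15, slice = 15
After iteration 2: n = 1, biggest = 15, slice = 14
After iteration 3: n = 2, biggest = 17, slice = 17
After iteration 4: n = 3, biggest = 19, slice = 19
Loop ends.

Final answer: 19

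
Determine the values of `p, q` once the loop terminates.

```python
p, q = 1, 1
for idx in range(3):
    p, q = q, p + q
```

Let's trace through this code step by step.

Initialize: p = 1
Initialize: q = 1
Entering loop: for idx in range(3):
After iteration 1: idx = 0, p = 1, q = 2
After iteration 2: idx = 1, p = 2, q = 3
After iteration 3: idx = 2, p = 3, q = 5
Loop ends.

Final answer: 3, 5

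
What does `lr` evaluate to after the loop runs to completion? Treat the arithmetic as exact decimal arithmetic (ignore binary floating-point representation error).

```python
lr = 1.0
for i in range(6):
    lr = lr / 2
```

Let's trace through this code step by step.

Initialize: lr = 1.0
Entering loop: for i in range(6):
After iteration 1: i = 0, lr = 0.5
After iteration 2: i = 1, lr = 0.25
After iteration 3: i = 2, lr = 0.125
After iteration 4: i = 3, lr = 0.0625
After iteration 5: i = 4, lr = 0.03125
After iteration 6: i = 5, lr = 0.015625
Loop ends.

Final answer: 0.015625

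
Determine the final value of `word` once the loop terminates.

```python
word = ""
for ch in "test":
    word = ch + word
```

Let's trace through this code step by step.

Initialize: word = ''
Entering loop: for ch in "test":
After iteration 1: ch = 't', word = 't'
After iteration 2: ch = 'e', word = 'et'
After iteration 3: ch = 's', word = 'set'
After iteration 4: ch = 't', word = 'tset'
Loop ends.

Final answer: 'tset'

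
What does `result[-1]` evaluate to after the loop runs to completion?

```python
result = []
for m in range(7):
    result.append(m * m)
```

Let's trace through this code step by step.

Initialize: result = []
Entering loop: for m in range(7):
After iteration 1: m = 0, result = [0]
After iteration 2: m = 1, result = [0, 1]
After iteration 3: m = 2, result = [0, 1, 4]
After iteration 4: m = 3, result = [0, 1, 4, 9]
After iteration 5: m = 4, result = [0, 1, 4, 9, 16]
After iteration 6: m = 5, result = [0, 1, 4, 9, 16, 25]
After iteration 7: m = 6, result = [0, 1, 4, 9, 16, 25, 36]
Loop ends.
result[-1] = 36

Final answer: 36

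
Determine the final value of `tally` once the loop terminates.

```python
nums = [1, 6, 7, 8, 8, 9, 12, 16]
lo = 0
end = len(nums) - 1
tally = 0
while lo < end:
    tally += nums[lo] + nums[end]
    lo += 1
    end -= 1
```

Let's trace through this code step by step.

Initialize: nums = [1, 6, 7, 8, 8, 9, 12, 16]
Initialize: lo = 0
Initialize: end = 7
Initialize: tally = 0
Entering loop: while lo < end:
After iteration 1: lo = 1, end = 6, tally = 17
After iteration 2: lo = 2, end = 5, tally = 35
After iteration 3: lo = 3, end = 4, tally = 51
After iteration 4: lo = 4, end = 3, tally = 67
Loop ends.

Final answer: 67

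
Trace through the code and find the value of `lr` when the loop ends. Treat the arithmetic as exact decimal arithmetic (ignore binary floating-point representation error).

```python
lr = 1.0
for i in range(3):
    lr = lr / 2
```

Let's trace through this code step by step.

Initialize: lr = 1.0
Entering loop: for i in range(3):
After iteration 1: i = 0, lr = 0.5
After iteration 2: i = 1, lr = 0.25
After iteration 3: i = 2, lr = 0.125
Loop ends.

Final answer: 0.125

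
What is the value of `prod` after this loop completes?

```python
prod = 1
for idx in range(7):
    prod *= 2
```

Let's trace through this code step by step.

Initialize: prod = 1
Entering loop: for idx in range(7):
After iteration 1: idx = 0, prod = 2
After iteration 2: idx = 1, prod = 4
After iteration 3: idx = 2, prod = 8
After iteration 4: idx = 3, prod = 16
After iteration 5: idx = 4, prod = 32
After iteration 6: idx = 5, prod = 64
After iteration 7: idx = 6, prod = 128
Loop ends.

Final answer: 128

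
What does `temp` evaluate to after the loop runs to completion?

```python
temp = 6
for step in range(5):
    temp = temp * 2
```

Let's trace through this code step by step.

Initialize: temp = 6
Entering loop: for step in range(5):
After iteration 1: step = 0, temp = 12
After iteration 2: step = 1, temp = 24
After iteration 3: step = 2, temp = 48
After iteration 4: step = 3, temp = 96
After iteration 5: step = 4, temp = 192
Loop ends.

Final answer: 192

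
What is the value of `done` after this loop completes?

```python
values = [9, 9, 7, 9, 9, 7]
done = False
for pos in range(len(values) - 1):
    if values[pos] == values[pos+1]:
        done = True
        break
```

Let's trace through this code step by step.

Initialize: values = [9, 9, 7, 9, 9, 7]
Initialize: done = False
Entering loop: for pos in range(len(values) - 1):
After iteration 1: pos = 0, done = True
Loop ends.

Final answer: True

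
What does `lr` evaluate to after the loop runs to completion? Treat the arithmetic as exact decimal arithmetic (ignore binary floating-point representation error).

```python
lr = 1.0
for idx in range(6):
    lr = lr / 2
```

Let's trace through this code step by step.

Initialize: lr = 1.0
Entering loop: for idx in range(6):
After iteration 1: idx = 0, lr = 0.5
After iteration 2: idx = 1, lr = 0.25
After iteration 3: idx = 2, lr = 0.125
After iteration 4: idx = 3, lr = 0.0625
After iteration 5: idx = 4, lr = 0.03125
After iteration 6: idx = 5, lr = 0.015625
Loop ends.

Final answer: 0.015625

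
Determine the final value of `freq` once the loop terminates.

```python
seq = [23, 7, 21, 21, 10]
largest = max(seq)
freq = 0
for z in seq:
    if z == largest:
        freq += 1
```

Let's trace through this code step by step.

Initialize: seq = [23, 7, 21, 21, 10]
Initialize: largest = 23
Initialize: freq = 0
Entering loop: for z in seq:
After iteration 1: z = 23, freq = 1
After iteration 2: z = 7, freq = 1
After iteration 3: z = 21, freq = 1
After iteration 4: z = 21, freq = 1
After iteration 5: z = 10, freq = 1
Loop ends.

Final answer: 1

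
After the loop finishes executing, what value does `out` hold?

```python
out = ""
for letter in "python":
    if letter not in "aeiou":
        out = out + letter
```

Let's trace through this code step by step.

Initialize: out = ''
Entering loop: for letter in "python":
After iteration 1: letter = 'p', out = 'p'
After iteration 2: letter = 'y', out = 'py'
After iteration 3: letter = 't', out = 'pyt'
After iteration 4: letter = 'h', out = 'pyth'
After iteration 5: letter = 'o', out = 'pyth'
After iteration 6: letter = 'n', out = 'pythn'
Loop ends.

Final answer: 'pythn'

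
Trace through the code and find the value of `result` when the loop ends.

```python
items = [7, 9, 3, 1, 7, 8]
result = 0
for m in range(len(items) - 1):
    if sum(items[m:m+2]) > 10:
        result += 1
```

Let's trace through this code step by step.

Initialize: items = [7, 9, 3, 1, 7, 8]
Initialize: result = 0
Entering loop: for m in range(len(items) - 1):
After iteration 1: m = 0, result = 1
After iteration 2: m = 1, result = 2
After iteration 3: m = 2, result = 2
After iteration 4: m = 3, result = 2
After iteration 5: m = 4, result = 3
Loop ends.

Final answer: 3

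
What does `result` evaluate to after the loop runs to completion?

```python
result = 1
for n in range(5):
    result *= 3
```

Let's trace through this code step by step.

Initialize: result = 1
Entering loop: for n in range(5):
After iteration 1: n = 0, result = 3
After iteration 2: n = 1, result = 9
After iteration 3: n = 2, result = 27
After iteration 4: n = 3, result = 81
After iteration 5: n = 4, result = 243
Loop ends.

Final answer: 243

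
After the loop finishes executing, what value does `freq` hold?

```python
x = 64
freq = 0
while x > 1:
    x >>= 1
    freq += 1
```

Let's trace through this code step by step.

Initialize: x = 64
Initialize: freq = 0
Entering loop: while x > 1:
After iteration 1: x = 32, freq = 1
After iteration 2: x = 16, freq = 2
After iteration 3: x = 8, freq = 3
After iteration 4: x = 4, freq = 4
After iteration 5: x = 2, freq = 5
After iteration 6: x = 1, freq = 6
Loop ends.

Final answer: 6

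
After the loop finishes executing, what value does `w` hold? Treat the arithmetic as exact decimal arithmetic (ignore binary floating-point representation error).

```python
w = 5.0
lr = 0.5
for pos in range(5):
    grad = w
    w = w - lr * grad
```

Let's trace through this code step by step.

Initialize: w = 5.0
Initialize: lr = 0.5
Entering loop: for pos in range(5):
After iteration 1: pos = 0, w = 2.5, grad = 5.0
After iteration 2: pos = 1, w = 1.25, grad = 2.5
After iteration 3: pos = 2, w = 0.625, grad = 1.25
After iteration 4: pos = 3, w = 0.3125, grad = 0.625
After iteration 5: pos = 4, w = 0.15625, grad = 0.3125
Loop ends.

Final answer: 0.15625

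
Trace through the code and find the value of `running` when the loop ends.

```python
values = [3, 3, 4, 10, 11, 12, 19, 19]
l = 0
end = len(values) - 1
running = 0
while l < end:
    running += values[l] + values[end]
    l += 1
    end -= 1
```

Let's trace through this code step by step.

Initialize: values = [3, 3, 4, 10, 11, 12, 19, 19]
Initialize: l = 0
Initialize: end = 7
Initialize: running = 0
Entering loop: while l < end:
After iteration 1: l = 1, end = 6, running = 22
After iteration 2: l = 2, end = 5, running = 44
After iteration 3: l = 3, end = 4, running = 60
After iteration 4: l = 4, end = 3, running = 81
Loop ends.

Final answer: 81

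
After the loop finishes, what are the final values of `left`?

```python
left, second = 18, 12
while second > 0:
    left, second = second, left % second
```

Let's trace through this code step by step.

Initialize: left = 18
Initialize: second = 12
Entering loop: while second > 0:
After iteration 1: left = 12, second = 6
After iteration 2: left = 6, second = 0
Loop ends.

Final answer: 6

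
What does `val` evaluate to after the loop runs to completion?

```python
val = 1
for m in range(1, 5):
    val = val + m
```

Let's trace through this code step by step.

Initialize: val = 1
Entering loop: for m in range(1, 5):
After iteration 1: m = 1, val = 2
After iteration 2: m = 2, val = 4
After iteration 3: m = 3, val = 7
After iteration 4: m = 4, val = 11
Loop ends.

Final answer: 11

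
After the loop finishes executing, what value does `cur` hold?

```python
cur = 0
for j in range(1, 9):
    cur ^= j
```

Let's trace through this code step by step.

Initialize: cur = 0
Entering loop: for j in range(1, 9):
After iteration 1: j = 1, cur = 1
After iteration 2: j = 2, cur = 3
After iteration 3: j = 3, cur = 0
After iteration 4: j = 4, cur = 4
After iteration 5: j = 5, cur = 1
After iteration 6: j = 6, cur = 7
After iteration 7: j = 7, cur = 0
After iteration 8: j = 8, cur = 8
Loop ends.

Final answer: 8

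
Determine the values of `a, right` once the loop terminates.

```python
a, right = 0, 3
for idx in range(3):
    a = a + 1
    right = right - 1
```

Let's trace through this code step by step.

Initialize: a = 0
Initialize: right = 3
Entering loop: for idx in range(3):
After iteration 1: idx = 0, a = 1, right = 2
After iteration 2: idx = 1, a = 2, right = 1
After iteration 3: idx = 2, a = 3, right = 0
Loop ends.

Final answer: 3, 0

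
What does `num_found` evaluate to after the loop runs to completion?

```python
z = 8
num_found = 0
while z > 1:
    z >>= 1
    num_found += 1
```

Let's trace through this code step by step.

Initialize: z = 8
Initialize: num_found = 0
Entering loop: while z > 1:
After iteration 1: z = 4, num_found = 1
After iteration 2: z = 2, num_found = 2
After iteration 3: z = 1, num_found = 3
Loop ends.

Final answer: 3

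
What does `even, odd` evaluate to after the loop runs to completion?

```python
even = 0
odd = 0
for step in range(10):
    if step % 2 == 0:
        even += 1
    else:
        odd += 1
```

Let's trace through this code step by step.

Initialize: even = 0
Initialize: odd = 0
Entering loop: for step in range(10):
After iteration 1: step = 0, even = 1, odd = 0
After iteration 2: step = 1, even = 1, odd = 1
After iteration 3: step = 2, even = 2, odd = 1
After iteration 4: step = 3, even = 2, odd = 2
After iteration 5: step = 4, even = 3, odd = 2
After iteration 6: step = 5, even = 3, odd = 3
After iteration 7: step = 6, even = 4, odd = 3
After iteration 8: step = 7, even = 4, odd = 4
After iteration 9: step = 8, even = 5, odd = 4
After iteration 10: step = 9, even = 5, odd = 5
Loop ends.

Final answer: 5, 5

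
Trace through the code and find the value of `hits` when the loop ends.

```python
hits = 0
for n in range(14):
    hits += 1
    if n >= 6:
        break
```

Let's trace through this code step by step.

Initialize: hits = 0
Entering loop: for n in range(14):
After iteration 1: n = 0, hits = 1
After iteration 2: n = 1, hits = 2
After iteration 3: n = 2, hits = 3
After iteration 4: n = 3, hits = 4
After iteration 5: n = 4, hits = 5
After iteration 6: n = 5, hits = 6
After iteration 7: n = 6, hits = 7
Loop ends.

Final answer: 7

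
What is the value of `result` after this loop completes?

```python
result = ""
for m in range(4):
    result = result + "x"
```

Let's trace through this code step by step.

Initialize: result = ''
Entering loop: for m in range(4):
After iteration 1: m = 0, result = 'x'
After iteration 2: m = 1, result = 'xx'
After iteration 3: m = 2, result = 'xxx'
After iteration 4: m = 3, result = 'xxxx'
Loop ends.

Final answer: 'xxxx'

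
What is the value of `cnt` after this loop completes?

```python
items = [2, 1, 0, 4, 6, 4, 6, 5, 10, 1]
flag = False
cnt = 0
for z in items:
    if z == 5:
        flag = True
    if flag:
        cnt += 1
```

Let's trace through this code step by step.

Initialize: items = [2, 1, 0, 4, 6, 4, 6, 5, 10, 1]
Initialize: flag = False
Initialize: cnt = 0
Entering loop: for z in items:
After iteration 1: z = 2, flag = False, cnt = 0
After iteration 2: z = 1, flag = False, cnt = 0
After iteration 3: z = 0, flag = False, cnt = 0
After iteration 4: z = 4, flag = False, cnt = 0
After iteration 5: z = 6, flag = False, cnt = 0
After iteration 6: z = 4, flag = False, cnt = 0
After iteration 7: z = 6, flag = False, cnt = 0
After iteration 8: z = 5, flag = True, cnt = 1
After iteration 9: z = 10, flag = True, cnt = 2
After iteration 10: z = 1, flag = True, cnt = 3
Loop ends.

Final answer: 3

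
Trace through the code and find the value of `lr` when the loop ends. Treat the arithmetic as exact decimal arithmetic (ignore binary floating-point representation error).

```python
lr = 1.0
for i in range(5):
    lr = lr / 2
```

Let's trace through this code step by step.

Initialize: lr = 1.0
Entering loop: for i in range(5):
After iteration 1: i = 0, lr = 0.5
After iteration 2: i = 1, lr = 0.25
After iteration 3: i = 2, lr = 0.125
After iteration 4: i = 3, lr = 0.0625
After iteration 5: i = 4, lr = 0.03125
Loop ends.

Final answer: 0.03125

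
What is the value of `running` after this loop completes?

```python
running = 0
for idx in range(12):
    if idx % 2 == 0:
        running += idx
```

Let's trace through this code step by step.

Initialize: running = 0
Entering loop: for idx in range(12):
After iteration 1: idx = 0, running = 0
After iteration 2: idx = 1, running = 0
After iteration 3: idx = 2, running = 2
After iteration 4: idx = 3, running = 2
After iteration 5: idx = 4, running = 6
After iteration 6: idx = 5, running = 6
After iteration 7: idx = 6, running = 12
After iteration 8: idx = 7, running = 12
After iteration 9: idx = 8, running = 20
After iteration 10: idx = 9, running = 20
After iteration 11: idx = 10, running = 30
After iteration 12: idx = 11, running = 30
Loop ends.

Final answer: 30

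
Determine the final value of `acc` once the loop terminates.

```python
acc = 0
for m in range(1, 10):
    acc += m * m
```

Let's trace through this code step by step.

Initialize: acc = 0
Entering loop: for m in range(1, 10):
After iteration 1: m = 1, acc = 1
After iteration 2: m = 2, acc = 5
After iteration 3: m = 3, acc = 14
After iteration 4: m = 4, acc = 30
After iteration 5: m = 5, acc = 55
After iteration 6: m = 6, acc = 91
After iteration 7: m = 7, acc = 140
After iteration 8: m = 8, acc = 204
After iteration 9: m = 9, acc = 285
Loop ends.

Final answer: 285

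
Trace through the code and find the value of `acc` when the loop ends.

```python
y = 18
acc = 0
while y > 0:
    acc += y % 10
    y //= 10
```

Let's trace through this code step by step.

Initialize: y = 18
Initialize: acc = 0
Entering loop: while y > 0:
After iteration 1: y = 1, acc = 8
After iteration 2: y = 0, acc = 9
Loop ends.

Final answer: 9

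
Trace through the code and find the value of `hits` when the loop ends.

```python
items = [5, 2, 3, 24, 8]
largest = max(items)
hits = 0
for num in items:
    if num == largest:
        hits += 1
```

Let's trace through this code step by step.

Initialize: items = [5, 2, 3, 24, 8]
Initialize: largest = 24
Initialize: hits = 0
Entering loop: for num in items:
After iteration 1: num = 5, hits = 0
After iteration 2: num = 2, hits = 0
After iteration 3: num = 3, hits = 0
After iteration 4: num = 24, hits = 1
After iteration 5: num = 8, hits = 1
Loop ends.

Final answer: 1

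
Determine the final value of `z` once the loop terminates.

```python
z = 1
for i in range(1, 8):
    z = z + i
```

Let's trace through this code step by step.

Initialize: z = 1
Entering loop: for i in range(1, 8):
After iteration 1: i = 1, z = 2
After iteration 2: i = 2, z = 4
After iteration 3: i = 3, z = 7
After iteration 4: i = 4, z = 11
After iteration 5: i = 5, z = 16
After iteration 6: i = 6, z = 22
After iteration 7: i = 7, z = 29
Loop ends.

Final answer: 29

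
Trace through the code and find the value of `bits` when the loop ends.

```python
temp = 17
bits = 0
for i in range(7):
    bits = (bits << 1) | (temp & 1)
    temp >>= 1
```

Let's trace through this code step by step.

Initialize: temp = 17
Initialize: bits = 0
Entering loop: for i in range(7):
After iteration 1: i = 0, temp = 8, bits = 1
After iteration 2: i = 1, temp = 4, bits = 2
After iteration 3: i = 2, temp = 2, bits = 4
After iteration 4: i = 3, temp = 1, bits = 8
After iteration 5: i = 4, temp = 0, bits = 17
After iteration 6: i = 5, temp = 0, bits = 34
After iteration 7: i = 6, temp = 0, bits = 68
Loop ends.

Final answer: 68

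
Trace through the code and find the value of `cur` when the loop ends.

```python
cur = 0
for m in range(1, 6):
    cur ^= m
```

Let's trace through this code step by step.

Initialize: cur = 0
Entering loop: for m in range(1, 6):
After iteration 1: m = 1, cur = 1
After iteration 2: m = 2, cur = 3
After iteration 3: m = 3, cur = 0
After iteration 4: m = 4, cur = 4
After iteration 5: m = 5, cur = 1
Loop ends.

Final answer: 1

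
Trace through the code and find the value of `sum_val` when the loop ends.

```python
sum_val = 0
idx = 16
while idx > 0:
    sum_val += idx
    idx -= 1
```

Let's trace through this code step by step.

Initialize: sum_val = 0
Initialize: idx = 16
Entering loop: while idx > 0:
After iteration 1: sum_val = 16, idx = 15
After iteration 2: sum_val = 31, idx = 14
After iteration 3: sum_val = 45, idx = 13
After iteration 4: sum_val = 58, idx = 12
After iteration 5: sum_val = 70, idx = 11
After iteration 6: sum_val = 81, idx = 10
After iteration 7: sum_val = 91, idx = 9
After iteration 8: sum_val = 100, idx = 8
After iteration 9: sum_val = 108, idx = 7
After iteration 10: sum_val = 115, idx = 6
After iteration 11: sum_val = 121, idx = 5
After iteration 12: sum_val = 126, idx = 4
After iteration 13: sum_val = 130, idx = 3
After iteration 14: sum_val = 133, idx = 2
After iteration 15: sum_val = 135, idx = 1
After iteration 16: sum_val = 136, idx = 0
Loop ends.

Final answer: 136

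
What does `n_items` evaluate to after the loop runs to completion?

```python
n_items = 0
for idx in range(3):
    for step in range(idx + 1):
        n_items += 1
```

Let's trace through this code step by step.

Initialize: n_items = 0
Entering loop: for idx in range(3):
After iteration 1: idx = 0, n_items = 1, step = 0
After iteration 2: idx = 1, n_items = 3, step = 1
After iteration 3: idx = 2, n_items = 6, step = 2
Loop ends.

Final answer: 6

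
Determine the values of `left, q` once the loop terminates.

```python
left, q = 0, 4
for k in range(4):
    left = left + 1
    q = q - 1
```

Let's trace through this code step by step.

Initialize: left = 0
Initialize: q = 4
Entering loop: for k in range(4):
After iteration 1: k = 0, left = 1, q = 3
After iteration 2: k = 1, left = 2, q = 2
After iteration 3: k = 2, left = 3, q = 1
After iteration 4: k = 3, left = 4, q = 0
Loop ends.

Final answer: 4, 0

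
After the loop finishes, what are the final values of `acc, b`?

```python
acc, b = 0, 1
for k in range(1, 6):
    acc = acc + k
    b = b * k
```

Let's trace through this code step by step.

Initialize: acc = 0
Initialize: b = 1
Entering loop: for k in range(1, 6):
After iteration 1: k = 1, acc = 1, b = 1
After iteration 2: k = 2, acc = 3, b = 2
After iteration 3: k = 3, acc = 6, b = 6
After iteration 4: k = 4, acc = 10, b = 24
After iteration 5: k = 5, acc = 15, b = 120
Loop ends.

Final answer: 15, 120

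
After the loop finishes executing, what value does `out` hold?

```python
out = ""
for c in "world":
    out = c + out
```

Let's trace through this code step by step.

Initialize: out = ''
Entering loop: for c in "world":
After iteration 1: c = 'w', out = 'w'
After iteration 2: c = 'o', out = 'ow'
After iteration 3: c = 'r', out = 'row'
After iteration 4: c = 'l', out = 'lrow'
After iteration 5: c = 'd', out = 'dlrow'
Loop ends.

Final answer: 'dlrow'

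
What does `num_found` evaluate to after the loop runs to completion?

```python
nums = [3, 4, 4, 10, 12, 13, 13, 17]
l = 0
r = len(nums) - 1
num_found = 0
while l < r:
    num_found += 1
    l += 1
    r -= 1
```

Let's trace through this code step by step.

Initialize: nums = [3, 4, 4, 10, 12, 13, 13, 17]
Initialize: l = 0
Initialize: r = 7
Initialize: num_found = 0
Entering loop: while l < r:
After iteration 1: l = 1, r = 6, num_found = 1
After iteration 2: l = 2, r = 5, num_found = 2
After iteration 3: l = 3, r = 4, num_found = 3
After iteration 4: l = 4, r = 3, num_found = 4
Loop ends.

Final answer: 4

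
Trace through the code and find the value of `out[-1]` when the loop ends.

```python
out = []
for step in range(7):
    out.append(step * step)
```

Let's trace through this code step by step.

Initialize: out = []
Entering loop: for step in range(7):
After iteration 1: step = 0, out = [0]
After iteration 2: step = 1, out = [0, 1]
After iteration 3: step = 2, out = [0, 1, 4]
After iteration 4: step = 3, out = [0, 1, 4, 9]
After iteration 5: step = 4, out = [0, 1, 4, 9, 16]
After iteration 6: step = 5, out = [0, 1, 4, 9, 16, 25]
After iteration 7: step = 6, out = [0, 1, 4, 9, 16, 25, 36]
Loop ends.
out[-1] = 36

Final answer: 36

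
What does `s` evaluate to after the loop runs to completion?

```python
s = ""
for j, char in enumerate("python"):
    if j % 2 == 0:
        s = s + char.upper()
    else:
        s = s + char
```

Let's trace through this code step by step.

Initialize: s = ''
Entering loop: for j, char in enumerate("python"):
After iteration 1: j = 0, char = 'p', s = 'P'
After iteration 2: j = 1, char = 'y', s = 'Py'
After iteration 3: j = 2, char = 't', s = 'PyT'
After iteration 4: j = 3, char = 'h', s = 'PyTh'
After iteration 5: j = 4, char = 'o', s = 'PyThO'
After iteration 6: j = 5, char = 'n', s = 'PyThOn'
Loop ends.

Final answer: 'PyThOn'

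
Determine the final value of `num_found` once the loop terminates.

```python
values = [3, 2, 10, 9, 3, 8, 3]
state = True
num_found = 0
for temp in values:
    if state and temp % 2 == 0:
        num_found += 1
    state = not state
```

Let's trace through this code step by step.

Initialize: values = [3, 2, 10, 9, 3, 8, 3]
Initialize: state = True
Initialize: num_found = 0
Entering loop: for temp in values:
After iteration 1: temp = 3, state = False, num_found = 0
After iteration 2: temp = 2, state = True, num_found = 0
After iteration 3: temp = 10, state = False, num_found = 1
After iteration 4: temp = 9, state = True, num_found = 1
After iteration 5: temp = 3, state = False, num_found = 1
After iteration 6: temp = 8, state = True, num_found = 1
After iteration 7: temp = 3, state = False, num_found = 1
Loop ends.

Final answer: 1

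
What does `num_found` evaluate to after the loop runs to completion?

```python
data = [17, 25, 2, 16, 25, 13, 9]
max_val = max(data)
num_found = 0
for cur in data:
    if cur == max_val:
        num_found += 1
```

Let's trace through this code step by step.

Initialize: data = [17, 25, 2, 16, 25, 13, 9]
Initialize: max_val = 25
Initialize: num_found = 0
Entering loop: for cur in data:
After iteration 1: cur = 17, num_found = 0
After iteration 2: cur = 25, num_found = 1
After iteration 3: cur = 2, num_found = 1
After iteration 4: cur = 16, num_found = 1
After iteration 5: cur = 25, num_found = 2
After iteration 6: cur = 13, num_found = 2
After iteration 7: cur = 9, num_found = 2
Loop ends.

Final answer: 2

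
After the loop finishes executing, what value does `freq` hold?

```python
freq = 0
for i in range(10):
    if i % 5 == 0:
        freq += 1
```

Let's trace through this code step by step.

Initialize: freq = 0
Entering loop: for i in range(10):
After iteration 1: i = 0, freq = 1
After iteration 2: i = 1, freq = 1
After iteration 3: i = 2, freq = 1
After iteration 4: i = 3, freq = 1
After iteration 5: i = 4, freq = 1
After iteration 6: i = 5, freq = 2
After iteration 7: i = 6, freq = 2
After iteration 8: i = 7, freq = 2
After iteration 9: i = 8, freq = 2
After iteration 10: i = 9, freq = 2
Loop ends.

Final answer: 2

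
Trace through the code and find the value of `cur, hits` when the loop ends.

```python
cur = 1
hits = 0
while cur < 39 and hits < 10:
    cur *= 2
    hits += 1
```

Let's trace through this code step by step.

Initialize: cur = 1
Initialize: hits = 0
Entering loop: while cur < 39 and hits < 10:
After iteration 1: cur = 2, hits = 1
After iteration 2: cur = 4, hits = 2
After iteration 3: cur = 8, hits = 3
After iteration 4: cur = 16, hits = 4
After iteration 5: cur = 32, hits = 5
After iteration 6: cur = 64, hits = 6
Loop ends.

Final answer: 64, 6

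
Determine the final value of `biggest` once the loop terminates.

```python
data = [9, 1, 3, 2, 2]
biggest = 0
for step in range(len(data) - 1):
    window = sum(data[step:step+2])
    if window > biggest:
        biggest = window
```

Let's trace through this code step by step.

Initialize: data = [9, 1, 3, 2, 2]
Initialize: biggest = 0
Entering loop: for step in range(len(data) - 1):
After iteration 1: step = 0, biggest = 10, window = 10
After iteration 2: step = 1, biggest = 10, window = 4
After iteration 3: step = 2, biggest = 10, window = 5
After iteration 4: step = 3, biggest = 10, window = 4
Loop ends.

Final answer: 10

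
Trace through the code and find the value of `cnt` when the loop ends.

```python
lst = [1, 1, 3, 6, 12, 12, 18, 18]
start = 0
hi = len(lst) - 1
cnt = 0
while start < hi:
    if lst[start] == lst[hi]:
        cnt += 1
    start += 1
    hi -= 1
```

Let's trace through this code step by step.

Initialize: lst = [1, 1, 3, 6, 12, 12, 18, 18]
Initialize: start = 0
Initialize: hi = 7
Initialize: cnt = 0
Entering loop: while start < hi:
After iteration 1: start = 1, hi = 6, cnt = 0
After iteration 2: start = 2, hi = 5, cnt = 0
After iteration 3: start = 3, hi = 4, cnt = 0
After iteration 4: start = 4, hi = 3, cnt = 0
Loop ends.

Final answer: 0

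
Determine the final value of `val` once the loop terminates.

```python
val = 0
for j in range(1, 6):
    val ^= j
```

Let's trace through this code step by step.

Initialize: val = 0
Entering loop: for j in range(1, 6):
After iteration 1: j = 1, val = 1
After iteration 2: j = 2, val = 3
After iteration 3: j = 3, val = 0
After iteration 4: j = 4, val = 4
After iteration 5: j = 5, val = 1
Loop ends.

Final answer: 1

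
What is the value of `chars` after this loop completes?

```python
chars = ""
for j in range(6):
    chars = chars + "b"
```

Let's trace through this code step by step.

Initialize: chars = ''
Entering loop: for j in range(6):
After iteration 1: j = 0, chars = 'b'
After iteration 2: j = 1, chars = 'bb'
After iteration 3: j = 2, chars = 'bbb'
After iteration 4: j = 3, chars = 'bbbb'
After iteration 5: j = 4, chars = 'bbbbb'
After iteration 6: j = 5, chars = 'bbbbbb'
Loop ends.

Final answer: 'bbbbbb'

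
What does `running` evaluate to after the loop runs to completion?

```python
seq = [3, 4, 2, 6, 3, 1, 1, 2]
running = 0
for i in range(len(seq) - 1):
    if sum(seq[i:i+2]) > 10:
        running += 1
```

Let's trace through this code step by step.

Initialize: seq = [3, 4, 2, 6, 3, 1, 1, 2]
Initialize: running = 0
Entering loop: for i in range(len(seq) - 1):
After iteration 1: i = 0, running = 0
After iteration 2: i = 1, running = 0
After iteration 3: i = 2, running = 0
After iteration 4: i = 3, running = 0
After iteration 5: i = 4, running = 0
After iteration 6: i = 5, running = 0
After iteration 7: i = 6, running = 0
Loop ends.

Final answer: 0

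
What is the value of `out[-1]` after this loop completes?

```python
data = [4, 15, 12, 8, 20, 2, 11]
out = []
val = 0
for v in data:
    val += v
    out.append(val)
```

Let's trace through this code step by step.

Initialize: data = [4, 15, 12, 8, 20, 2, 11]
Initialize: out = []
Initialize: val = 0
Entering loop: for v in data:
After iteration 1: v = 4, out = [4], val = 4
After iteration 2: v = 15, out = [4, 19], val = 19
After iteration 3: v = 12, out = [4, 19, 31], val = 31
After iteration 4: v = 8, out = [4, 19, 31, 39], val = 39
After iteration 5: v = 20, out = [4, 19, 31, 39, 59], val = 59
After iteration 6: v = 2, out = [4, 19, 31, 39, 59, 61], val = 61
After iteration 7: v = 11, out = [4, 19, 31, 39, 59, 61, 72], val = 72
Loop ends.
out[-1] = 72

Final answer: 72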